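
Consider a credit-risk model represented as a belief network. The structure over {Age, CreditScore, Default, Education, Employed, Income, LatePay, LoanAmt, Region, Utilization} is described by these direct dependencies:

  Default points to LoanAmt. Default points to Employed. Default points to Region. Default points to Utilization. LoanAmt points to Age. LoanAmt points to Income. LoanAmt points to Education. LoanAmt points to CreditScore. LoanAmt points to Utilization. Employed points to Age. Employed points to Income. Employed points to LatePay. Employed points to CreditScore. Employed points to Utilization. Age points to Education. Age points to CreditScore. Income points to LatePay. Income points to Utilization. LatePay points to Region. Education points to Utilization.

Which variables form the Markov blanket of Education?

{Age, Default, Employed, Income, LoanAmt, Utilization}

The Markov blanket of a node is its parents, its children, and the other parents of its children.
Pa(Education) = {Age, LoanAmt}.
Education's children: Utilization.
Other parents of Education's children:
  Utilization also has parents Default, Employed, Income, LoanAmt.
So the Markov blanket of Education is {Age, Default, Employed, Income, LoanAmt, Utilization}.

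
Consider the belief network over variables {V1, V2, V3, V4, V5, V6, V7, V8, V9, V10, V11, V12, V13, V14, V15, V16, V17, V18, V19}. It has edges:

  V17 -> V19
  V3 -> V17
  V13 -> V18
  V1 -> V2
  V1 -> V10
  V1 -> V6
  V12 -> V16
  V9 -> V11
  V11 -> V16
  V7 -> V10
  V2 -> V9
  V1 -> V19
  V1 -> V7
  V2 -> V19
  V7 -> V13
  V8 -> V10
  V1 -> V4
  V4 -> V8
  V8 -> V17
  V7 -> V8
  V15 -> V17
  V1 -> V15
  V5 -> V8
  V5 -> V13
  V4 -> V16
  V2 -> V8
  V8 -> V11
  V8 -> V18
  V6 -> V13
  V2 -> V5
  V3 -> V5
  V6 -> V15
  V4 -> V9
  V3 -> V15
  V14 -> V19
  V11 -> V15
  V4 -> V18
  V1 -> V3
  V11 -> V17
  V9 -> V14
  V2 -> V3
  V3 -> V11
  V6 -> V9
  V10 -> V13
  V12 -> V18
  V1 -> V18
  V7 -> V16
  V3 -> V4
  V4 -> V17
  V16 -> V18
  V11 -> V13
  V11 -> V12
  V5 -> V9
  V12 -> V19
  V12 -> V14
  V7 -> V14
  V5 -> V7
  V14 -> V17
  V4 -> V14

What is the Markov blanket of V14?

{V1, V2, V3, V4, V7, V8, V9, V11, V12, V15, V17, V19}

Pa(V14) = {V4, V7, V9, V12}.
V14 has children V17, V19.
Other parents of V14's children:
  V17: V3, V4, V8, V11, V15
  V19: V1, V2, V12, V17
MB(V14) = {V1, V2, V3, V4, V7, V8, V9, V11, V12, V15, V17, V19}.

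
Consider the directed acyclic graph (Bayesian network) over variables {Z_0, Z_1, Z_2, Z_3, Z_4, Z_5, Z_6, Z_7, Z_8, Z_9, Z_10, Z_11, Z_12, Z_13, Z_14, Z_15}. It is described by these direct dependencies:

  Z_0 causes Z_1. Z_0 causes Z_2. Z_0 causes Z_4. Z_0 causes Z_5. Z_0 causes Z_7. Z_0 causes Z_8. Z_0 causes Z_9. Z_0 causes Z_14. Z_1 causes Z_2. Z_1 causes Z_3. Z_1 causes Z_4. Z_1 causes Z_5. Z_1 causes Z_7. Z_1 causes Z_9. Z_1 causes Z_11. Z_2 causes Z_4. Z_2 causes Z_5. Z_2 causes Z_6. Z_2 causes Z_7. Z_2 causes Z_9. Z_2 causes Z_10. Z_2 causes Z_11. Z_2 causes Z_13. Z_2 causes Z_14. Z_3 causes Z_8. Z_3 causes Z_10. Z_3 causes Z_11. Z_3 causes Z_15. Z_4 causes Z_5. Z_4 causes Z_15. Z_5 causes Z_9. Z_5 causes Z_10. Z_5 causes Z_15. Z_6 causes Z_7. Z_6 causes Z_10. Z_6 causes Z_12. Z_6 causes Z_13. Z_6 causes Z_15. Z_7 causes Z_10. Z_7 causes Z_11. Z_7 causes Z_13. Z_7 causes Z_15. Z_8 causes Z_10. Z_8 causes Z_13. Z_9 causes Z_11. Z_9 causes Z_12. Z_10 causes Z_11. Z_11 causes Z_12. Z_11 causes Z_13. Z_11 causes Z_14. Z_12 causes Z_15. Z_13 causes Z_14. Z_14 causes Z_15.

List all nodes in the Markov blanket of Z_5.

Z_5 has parents Z_0, Z_1, Z_2, Z_4.
Ch(Z_5) = {Z_9, Z_10, Z_15}.
Other parents of Z_5's children:
  Z_9: Z_0, Z_1, Z_2
  Z_10: Z_2, Z_3, Z_6, Z_7, Z_8
  Z_15: Z_3, Z_4, Z_6, Z_7, Z_12, Z_14
Union: {Z_0, Z_1, Z_2, Z_4} ∪ {Z_9, Z_10, Z_15} ∪ {Z_0, Z_1, Z_2, Z_3, Z_4, Z_6, Z_7, Z_8, Z_12, Z_14} = {Z_0, Z_1, Z_2, Z_3, Z_4, Z_6, Z_7, Z_8, Z_9, Z_10, Z_12, Z_14, Z_15}.

{Z_0, Z_1, Z_2, Z_3, Z_4, Z_6, Z_7, Z_8, Z_9, Z_10, Z_12, Z_14, Z_15}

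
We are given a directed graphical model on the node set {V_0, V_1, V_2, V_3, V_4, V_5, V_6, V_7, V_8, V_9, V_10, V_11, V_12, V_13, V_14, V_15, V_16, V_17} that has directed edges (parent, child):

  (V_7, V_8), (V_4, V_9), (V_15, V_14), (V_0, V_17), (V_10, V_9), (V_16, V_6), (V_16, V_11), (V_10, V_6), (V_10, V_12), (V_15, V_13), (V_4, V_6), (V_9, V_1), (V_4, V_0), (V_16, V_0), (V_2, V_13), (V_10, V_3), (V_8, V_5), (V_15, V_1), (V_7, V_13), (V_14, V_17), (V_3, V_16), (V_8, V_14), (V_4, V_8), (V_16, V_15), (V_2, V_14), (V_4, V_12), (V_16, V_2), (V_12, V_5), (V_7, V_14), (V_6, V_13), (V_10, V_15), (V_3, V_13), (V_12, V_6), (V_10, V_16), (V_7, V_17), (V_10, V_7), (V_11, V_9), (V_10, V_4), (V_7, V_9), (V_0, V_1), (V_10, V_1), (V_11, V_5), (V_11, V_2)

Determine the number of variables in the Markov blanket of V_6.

By definition, MB(V_6) is built from V_6's parents, V_6's children, and the co-parents of V_6.
Parents of V_6: V_4, V_10, V_12, V_16.
Ch(V_6) = {V_13}.
For each child, the remaining parents (spouses of V_6):
  V_13 also has parents V_2, V_3, V_7, V_15.
MB(V_6) = {V_2, V_3, V_4, V_7, V_10, V_12, V_13, V_15, V_16}, which has 9 nodes.

9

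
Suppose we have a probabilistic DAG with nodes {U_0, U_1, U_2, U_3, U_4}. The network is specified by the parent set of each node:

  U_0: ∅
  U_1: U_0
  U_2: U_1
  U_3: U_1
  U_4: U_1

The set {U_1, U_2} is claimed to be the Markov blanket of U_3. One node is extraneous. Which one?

U_2

The Markov blanket of a node is its parents, its children, and the other parents of its children.
Parents of U_3: U_1.
U_3 has no children.
With no children, U_3 has no spouses; the co-parent set is empty.
MB(U_3) = {U_1}.
U_2 is neither a parent, child, nor co-parent of U_3, so it does not belong.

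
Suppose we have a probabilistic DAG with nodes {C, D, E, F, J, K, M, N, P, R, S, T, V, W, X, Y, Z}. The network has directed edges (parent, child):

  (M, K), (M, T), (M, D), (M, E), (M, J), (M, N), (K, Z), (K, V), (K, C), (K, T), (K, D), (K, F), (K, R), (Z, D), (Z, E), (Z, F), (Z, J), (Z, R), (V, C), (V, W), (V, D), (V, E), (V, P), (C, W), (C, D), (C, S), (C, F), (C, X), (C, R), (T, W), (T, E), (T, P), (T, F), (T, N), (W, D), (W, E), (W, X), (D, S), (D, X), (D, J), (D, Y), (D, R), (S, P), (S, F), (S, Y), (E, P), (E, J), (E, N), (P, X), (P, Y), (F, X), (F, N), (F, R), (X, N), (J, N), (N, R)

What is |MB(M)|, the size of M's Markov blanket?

12

A node's Markov blanket = Pa ∪ Ch ∪ (parents of Ch other than the node itself).
Children of M: D, E, J, K, N, T.
Pa(M) = {}.
For each child, the remaining parents (spouses of M):
  K: —
  T: K
  D: C, K, V, W, Z
  E: T, V, W, Z
  J: D, E, Z
  N: E, F, J, T, X
MB(M) = {C, D, E, F, J, K, N, T, V, W, X, Z}, which has 12 nodes.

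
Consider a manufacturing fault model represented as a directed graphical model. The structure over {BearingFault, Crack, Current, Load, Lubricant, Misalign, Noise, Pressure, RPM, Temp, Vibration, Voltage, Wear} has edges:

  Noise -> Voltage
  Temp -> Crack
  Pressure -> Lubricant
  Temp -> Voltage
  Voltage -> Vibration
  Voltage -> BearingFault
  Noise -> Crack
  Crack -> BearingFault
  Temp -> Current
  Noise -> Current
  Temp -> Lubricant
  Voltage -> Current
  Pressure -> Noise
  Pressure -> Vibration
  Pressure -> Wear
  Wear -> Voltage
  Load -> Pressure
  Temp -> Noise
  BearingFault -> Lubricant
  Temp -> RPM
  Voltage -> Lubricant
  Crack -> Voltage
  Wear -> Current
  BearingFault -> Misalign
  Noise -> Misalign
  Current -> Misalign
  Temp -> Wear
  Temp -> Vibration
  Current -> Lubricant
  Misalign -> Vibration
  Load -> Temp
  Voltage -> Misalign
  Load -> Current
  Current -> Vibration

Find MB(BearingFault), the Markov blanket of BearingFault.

Pa(BearingFault) = {Crack, Voltage}.
BearingFault's children: Lubricant, Misalign.
Other parents of BearingFault's children:
  Misalign: Current, Noise, Voltage
  Lubricant: Current, Pressure, Temp, Voltage
So the Markov blanket of BearingFault is {Crack, Current, Lubricant, Misalign, Noise, Pressure, Temp, Voltage}.

{Crack, Current, Lubricant, Misalign, Noise, Pressure, Temp, Voltage}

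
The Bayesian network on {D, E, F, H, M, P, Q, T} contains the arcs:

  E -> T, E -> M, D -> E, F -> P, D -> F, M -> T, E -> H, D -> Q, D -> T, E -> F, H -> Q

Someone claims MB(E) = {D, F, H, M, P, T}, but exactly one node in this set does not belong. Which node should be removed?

By definition, MB(E) is built from E's parents, E's children, and the co-parents of E.
Pa(E) = {D}.
E's children: F, H, M, T.
Co-parents of E (other parents of its children):
  F also has parent D.
  H: no additional parents.
  M has no other parent.
  T also has parents D, M.
MB(E) = {D, F, H, M, T}.
P is neither a parent, child, nor co-parent of E, so it does not belong.

P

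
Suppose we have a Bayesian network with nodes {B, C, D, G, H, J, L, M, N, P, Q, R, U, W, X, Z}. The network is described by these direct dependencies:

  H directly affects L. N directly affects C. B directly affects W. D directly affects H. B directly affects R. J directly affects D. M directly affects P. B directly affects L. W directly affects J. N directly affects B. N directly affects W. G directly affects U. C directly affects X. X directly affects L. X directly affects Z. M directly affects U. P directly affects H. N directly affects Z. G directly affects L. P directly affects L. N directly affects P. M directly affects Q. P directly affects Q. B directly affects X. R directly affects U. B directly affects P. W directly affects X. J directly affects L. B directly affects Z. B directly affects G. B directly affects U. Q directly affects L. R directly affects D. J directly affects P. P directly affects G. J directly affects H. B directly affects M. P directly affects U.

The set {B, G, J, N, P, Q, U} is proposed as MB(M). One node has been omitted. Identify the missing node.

R

M has children P, Q, U.
M's parents: B.
Other parents of M's children:
  P's other parents are B, J, N.
  parents(Q) \ {M} = {P}.
  parents(U) \ {M} = {B, G, P, R}.
MB(M) = {B, G, J, N, P, Q, R, U}.
Comparing with the claimed set, R is missing.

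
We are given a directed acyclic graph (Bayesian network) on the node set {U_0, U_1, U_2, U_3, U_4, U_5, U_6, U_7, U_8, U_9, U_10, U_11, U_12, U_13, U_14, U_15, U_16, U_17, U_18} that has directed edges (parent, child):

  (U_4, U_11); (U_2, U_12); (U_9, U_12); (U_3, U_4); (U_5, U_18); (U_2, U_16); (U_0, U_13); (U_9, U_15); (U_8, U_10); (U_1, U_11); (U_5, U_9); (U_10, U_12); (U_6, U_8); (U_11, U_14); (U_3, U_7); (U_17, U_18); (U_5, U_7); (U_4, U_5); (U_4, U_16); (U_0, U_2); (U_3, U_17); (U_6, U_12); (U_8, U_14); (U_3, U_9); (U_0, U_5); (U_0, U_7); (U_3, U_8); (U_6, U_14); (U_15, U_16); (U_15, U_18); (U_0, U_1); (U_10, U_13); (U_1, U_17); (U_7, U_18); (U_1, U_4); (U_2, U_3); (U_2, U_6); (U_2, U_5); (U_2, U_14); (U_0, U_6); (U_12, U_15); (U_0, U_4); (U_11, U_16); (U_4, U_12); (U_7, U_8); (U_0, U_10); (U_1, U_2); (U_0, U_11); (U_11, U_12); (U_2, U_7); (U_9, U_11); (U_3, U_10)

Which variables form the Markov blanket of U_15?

{U_2, U_4, U_5, U_7, U_9, U_11, U_12, U_16, U_17, U_18}

A node's Markov blanket = Pa ∪ Ch ∪ (parents of Ch other than the node itself).
U_15's parents: U_9, U_12.
Children of U_15: U_16, U_18.
Parents of each child, excluding U_15:
  U_16's other parents are U_2, U_4, U_11.
  U_18's other parents are U_5, U_7, U_17.
So the Markov blanket of U_15 is {U_2, U_4, U_5, U_7, U_9, U_11, U_12, U_16, U_17, U_18}.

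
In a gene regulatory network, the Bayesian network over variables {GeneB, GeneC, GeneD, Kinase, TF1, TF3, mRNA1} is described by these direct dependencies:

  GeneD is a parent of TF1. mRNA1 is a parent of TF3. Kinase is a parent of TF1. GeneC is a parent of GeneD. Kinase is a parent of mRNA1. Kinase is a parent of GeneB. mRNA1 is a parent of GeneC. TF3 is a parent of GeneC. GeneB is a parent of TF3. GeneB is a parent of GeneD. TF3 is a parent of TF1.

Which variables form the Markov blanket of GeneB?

{GeneC, GeneD, Kinase, TF3, mRNA1}

GeneB's children: GeneD, TF3.
GeneB has parent Kinase.
Co-parents of GeneB (other parents of its children):
  TF3: mRNA1
  GeneD: GeneC
MB(GeneB) = {GeneC, GeneD, Kinase, TF3, mRNA1}.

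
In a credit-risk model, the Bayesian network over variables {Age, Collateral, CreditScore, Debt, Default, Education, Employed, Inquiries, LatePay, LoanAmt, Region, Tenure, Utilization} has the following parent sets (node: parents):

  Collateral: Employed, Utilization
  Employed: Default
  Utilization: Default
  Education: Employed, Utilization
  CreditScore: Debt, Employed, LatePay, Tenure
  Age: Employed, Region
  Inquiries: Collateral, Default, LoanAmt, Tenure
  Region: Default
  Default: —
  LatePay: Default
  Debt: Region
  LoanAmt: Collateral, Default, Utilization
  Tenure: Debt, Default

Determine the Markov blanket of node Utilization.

{Collateral, Default, Education, Employed, LoanAmt}

Recall MB(v) = parents ∪ children ∪ spouses, where spouses are the other parents of v's children.
Parents of Utilization: Default.
Children of Utilization: Collateral, Education, LoanAmt.
Parents of each child, excluding Utilization:
  Collateral's other parent is Employed.
  Education's other parent is Employed.
  LoanAmt also has parents Collateral, Default.
MB(Utilization) = {Collateral, Default, Education, Employed, LoanAmt}.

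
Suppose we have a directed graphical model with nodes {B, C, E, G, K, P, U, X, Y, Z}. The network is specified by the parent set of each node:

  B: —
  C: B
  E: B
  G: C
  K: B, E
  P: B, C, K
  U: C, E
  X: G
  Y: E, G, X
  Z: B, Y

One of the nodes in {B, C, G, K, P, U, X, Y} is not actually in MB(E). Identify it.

P

Pa(E) = {B}.
E has children K, U, Y.
Co-parents of E (other parents of its children):
  K: B
  U: C
  Y: G, X
MB(E) = {B, C, G, K, U, X, Y}.
P is neither a parent, child, nor co-parent of E, so it does not belong.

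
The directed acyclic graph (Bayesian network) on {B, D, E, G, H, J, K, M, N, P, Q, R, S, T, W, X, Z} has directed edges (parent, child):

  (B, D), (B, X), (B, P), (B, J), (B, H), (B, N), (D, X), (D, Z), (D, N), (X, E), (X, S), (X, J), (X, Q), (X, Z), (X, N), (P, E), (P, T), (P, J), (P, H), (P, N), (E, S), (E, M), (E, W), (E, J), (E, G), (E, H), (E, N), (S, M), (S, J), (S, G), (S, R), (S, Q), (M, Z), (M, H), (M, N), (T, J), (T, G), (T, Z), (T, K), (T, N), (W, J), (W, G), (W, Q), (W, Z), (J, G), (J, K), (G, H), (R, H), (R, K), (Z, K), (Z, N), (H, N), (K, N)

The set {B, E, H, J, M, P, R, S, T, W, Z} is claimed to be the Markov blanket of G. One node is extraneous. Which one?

G's parents: E, J, S, T, W.
Children of G: H.
Co-parents of G (other parents of its children):
  H also has parents B, E, M, P, R.
MB(G) = {B, E, H, J, M, P, R, S, T, W}.
Z is neither a parent, child, nor co-parent of G, so it does not belong.

Z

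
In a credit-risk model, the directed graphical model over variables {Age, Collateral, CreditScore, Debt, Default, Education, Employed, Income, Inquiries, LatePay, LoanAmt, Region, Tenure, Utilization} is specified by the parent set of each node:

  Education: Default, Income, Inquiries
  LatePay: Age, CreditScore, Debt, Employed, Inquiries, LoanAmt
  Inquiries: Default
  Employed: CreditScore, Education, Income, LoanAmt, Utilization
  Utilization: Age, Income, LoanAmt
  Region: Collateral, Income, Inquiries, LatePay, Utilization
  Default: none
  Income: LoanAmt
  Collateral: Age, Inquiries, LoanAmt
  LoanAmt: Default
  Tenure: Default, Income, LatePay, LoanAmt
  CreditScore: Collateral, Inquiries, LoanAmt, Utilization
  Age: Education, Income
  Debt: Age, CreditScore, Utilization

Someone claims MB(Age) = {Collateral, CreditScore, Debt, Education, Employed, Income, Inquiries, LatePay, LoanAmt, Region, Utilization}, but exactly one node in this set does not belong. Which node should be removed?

Region

A node's Markov blanket = Pa ∪ Ch ∪ (parents of Ch other than the node itself).
Pa(Age) = {Education, Income}.
Age has children Collateral, Debt, LatePay, Utilization.
Parents of each child, excluding Age:
  Collateral also has parents Inquiries, LoanAmt.
  Utilization also has parents Income, LoanAmt.
  Debt also has parents CreditScore, Utilization.
  parents(LatePay) \ {Age} = {CreditScore, Debt, Employed, Inquiries, LoanAmt}.
MB(Age) = {Collateral, CreditScore, Debt, Education, Employed, Income, Inquiries, LatePay, LoanAmt, Utilization}.
Region is neither a parent, child, nor co-parent of Age, so it does not belong.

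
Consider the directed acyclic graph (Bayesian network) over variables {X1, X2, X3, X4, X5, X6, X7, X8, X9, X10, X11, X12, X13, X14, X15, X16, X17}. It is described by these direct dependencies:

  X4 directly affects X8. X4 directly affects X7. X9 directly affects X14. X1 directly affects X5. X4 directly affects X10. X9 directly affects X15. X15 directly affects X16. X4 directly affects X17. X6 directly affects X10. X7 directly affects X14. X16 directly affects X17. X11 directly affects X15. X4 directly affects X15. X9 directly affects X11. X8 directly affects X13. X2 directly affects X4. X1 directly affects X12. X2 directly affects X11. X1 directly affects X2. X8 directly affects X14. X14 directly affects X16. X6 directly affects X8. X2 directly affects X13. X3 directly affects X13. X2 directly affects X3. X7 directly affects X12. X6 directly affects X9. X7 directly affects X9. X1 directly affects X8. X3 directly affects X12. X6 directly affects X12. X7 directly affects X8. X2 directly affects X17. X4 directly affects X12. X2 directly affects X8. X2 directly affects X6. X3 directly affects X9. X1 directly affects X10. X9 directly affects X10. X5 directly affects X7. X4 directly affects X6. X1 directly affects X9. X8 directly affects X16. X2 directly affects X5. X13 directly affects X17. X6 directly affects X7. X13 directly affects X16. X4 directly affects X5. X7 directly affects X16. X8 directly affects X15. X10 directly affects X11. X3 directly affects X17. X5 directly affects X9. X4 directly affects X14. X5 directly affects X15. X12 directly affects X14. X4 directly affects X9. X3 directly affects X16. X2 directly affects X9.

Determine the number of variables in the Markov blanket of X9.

13

Recall MB(v) = parents ∪ children ∪ spouses, where spouses are the other parents of v's children.
Pa(X9) = {X1, X2, X3, X4, X5, X6, X7}.
Ch(X9) = {X10, X11, X14, X15}.
Other parents of X9's children:
  parents(X10) \ {X9} = {X1, X4, X6}.
  X11's other parents are X2, X10.
  X14 also has parents X4, X7, X8, X12.
  X15's other parents are X4, X5, X8, X11.
MB(X9) = {X1, X2, X3, X4, X5, X6, X7, X8, X10, X11, X12, X14, X15}, which has 13 nodes.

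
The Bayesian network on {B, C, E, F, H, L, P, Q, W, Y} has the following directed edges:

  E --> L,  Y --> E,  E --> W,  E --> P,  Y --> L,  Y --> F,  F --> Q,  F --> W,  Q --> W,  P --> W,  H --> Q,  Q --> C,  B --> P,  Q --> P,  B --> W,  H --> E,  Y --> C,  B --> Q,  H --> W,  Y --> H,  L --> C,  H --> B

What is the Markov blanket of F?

F's parents: Y.
F has children Q, W.
Co-parents of F (other parents of its children):
  Q: B, H
  W: B, E, H, P, Q
So the Markov blanket of F is {B, E, H, P, Q, W, Y}.

{B, E, H, P, Q, W, Y}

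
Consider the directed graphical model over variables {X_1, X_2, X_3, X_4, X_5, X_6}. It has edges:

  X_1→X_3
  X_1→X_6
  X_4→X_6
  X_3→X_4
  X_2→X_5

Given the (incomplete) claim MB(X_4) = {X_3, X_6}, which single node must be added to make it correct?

X_1

By definition, MB(X_4) is built from X_4's parents, X_4's children, and the co-parents of X_4.
Parents of X_4: X_3.
Ch(X_4) = {X_6}.
For each child, the remaining parents (spouses of X_4):
  X_6 also has parent X_1.
MB(X_4) = {X_1, X_3, X_6}.
Comparing with the claimed set, X_1 is missing.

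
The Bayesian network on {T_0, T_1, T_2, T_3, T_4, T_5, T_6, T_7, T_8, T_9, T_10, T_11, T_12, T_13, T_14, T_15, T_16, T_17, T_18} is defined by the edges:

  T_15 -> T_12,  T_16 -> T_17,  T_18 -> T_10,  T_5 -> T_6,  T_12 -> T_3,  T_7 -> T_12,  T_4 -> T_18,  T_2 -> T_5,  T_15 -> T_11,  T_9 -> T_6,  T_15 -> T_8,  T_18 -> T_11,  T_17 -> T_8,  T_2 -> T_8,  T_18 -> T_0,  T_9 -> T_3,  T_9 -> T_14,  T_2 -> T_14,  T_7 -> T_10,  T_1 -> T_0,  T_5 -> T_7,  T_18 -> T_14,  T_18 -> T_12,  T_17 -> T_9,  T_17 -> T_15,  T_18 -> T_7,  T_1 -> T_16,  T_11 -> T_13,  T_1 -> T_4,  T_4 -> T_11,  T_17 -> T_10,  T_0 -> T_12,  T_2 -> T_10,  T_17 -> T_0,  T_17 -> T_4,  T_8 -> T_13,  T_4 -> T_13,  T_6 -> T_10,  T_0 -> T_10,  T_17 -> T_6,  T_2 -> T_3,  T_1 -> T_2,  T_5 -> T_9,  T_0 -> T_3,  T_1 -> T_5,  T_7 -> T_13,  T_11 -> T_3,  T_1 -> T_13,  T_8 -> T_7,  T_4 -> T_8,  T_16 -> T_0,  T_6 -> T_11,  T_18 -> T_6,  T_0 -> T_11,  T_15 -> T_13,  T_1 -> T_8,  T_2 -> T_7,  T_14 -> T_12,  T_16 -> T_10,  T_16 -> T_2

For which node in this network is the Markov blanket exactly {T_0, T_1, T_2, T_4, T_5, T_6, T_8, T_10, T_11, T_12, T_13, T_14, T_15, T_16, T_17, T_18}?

T_7

The target node must have every member of {T_0, T_1, T_2, T_4, T_5, T_6, T_8, T_10, T_11, T_12, T_13, T_14, T_15, T_16, T_17, T_18} as a parent, child, or co-parent, and no others.
Parents of T_7: T_2, T_5, T_8, T_18; children: T_10, T_12, T_13; co-parents: T_0, T_1, T_2, T_4, T_6, T_8, T_11, T_14, T_15, T_16, T_17, T_18.
These exactly cover the given set, so the node is T_7.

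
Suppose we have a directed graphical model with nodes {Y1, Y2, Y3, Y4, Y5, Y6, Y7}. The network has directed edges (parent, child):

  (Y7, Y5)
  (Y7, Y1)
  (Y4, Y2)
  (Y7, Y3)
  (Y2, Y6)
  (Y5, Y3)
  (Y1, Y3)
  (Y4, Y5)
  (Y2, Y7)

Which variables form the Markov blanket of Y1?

{Y3, Y5, Y7}

By definition, MB(Y1) is built from Y1's parents, Y1's children, and the co-parents of Y1.
Parents of Y1: Y7.
Y1's children: Y3.
Co-parents of Y1 (other parents of its children):
  Y3's other parents are Y5, Y7.
Union: {Y7} ∪ {Y3} ∪ {Y5, Y7} = {Y3, Y5, Y7}.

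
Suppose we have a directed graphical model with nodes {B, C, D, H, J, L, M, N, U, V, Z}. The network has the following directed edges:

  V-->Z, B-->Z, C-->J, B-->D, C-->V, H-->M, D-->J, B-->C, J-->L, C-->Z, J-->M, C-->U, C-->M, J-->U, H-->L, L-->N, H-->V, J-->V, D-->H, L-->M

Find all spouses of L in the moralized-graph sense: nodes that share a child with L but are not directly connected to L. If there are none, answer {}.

Children of L: M, N.
  M also has parents C, H, J.
  N has no other parent.
Excluding nodes already adjacent to L (H, J, M, N), the co-parent-only contribution is {C}.

{C}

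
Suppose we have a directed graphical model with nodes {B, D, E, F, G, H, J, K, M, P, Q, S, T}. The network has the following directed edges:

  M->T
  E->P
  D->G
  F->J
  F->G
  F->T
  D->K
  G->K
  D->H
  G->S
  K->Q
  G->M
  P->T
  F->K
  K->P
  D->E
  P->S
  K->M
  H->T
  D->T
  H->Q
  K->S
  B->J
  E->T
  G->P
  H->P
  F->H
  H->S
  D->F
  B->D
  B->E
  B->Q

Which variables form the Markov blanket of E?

A node's Markov blanket = Pa ∪ Ch ∪ (parents of Ch other than the node itself).
E's parents: B, D.
Children of E: P, T.
Parents of each child, excluding E:
  P: G, H, K
  T: D, F, H, M, P
MB(E) = {B, D, F, G, H, K, M, P, T}.

{B, D, F, G, H, K, M, P, T}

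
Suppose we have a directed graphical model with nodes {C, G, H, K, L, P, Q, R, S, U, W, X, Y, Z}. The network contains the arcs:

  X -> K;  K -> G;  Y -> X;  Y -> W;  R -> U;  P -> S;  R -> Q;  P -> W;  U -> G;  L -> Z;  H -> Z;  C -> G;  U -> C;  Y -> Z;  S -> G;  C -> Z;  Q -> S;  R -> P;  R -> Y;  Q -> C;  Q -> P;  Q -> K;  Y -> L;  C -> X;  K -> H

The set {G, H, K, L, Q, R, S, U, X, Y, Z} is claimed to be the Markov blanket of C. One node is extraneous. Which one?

R

The Markov blanket of a node is its parents, its children, and the other parents of its children.
Ch(C) = {G, X, Z}.
C has parents Q, U.
Co-parents of C (other parents of its children):
  X's other parent is Y.
  G also has parents K, S, U.
  Z's other parents are H, L, Y.
MB(C) = {G, H, K, L, Q, S, U, X, Y, Z}.
R is neither a parent, child, nor co-parent of C, so it does not belong.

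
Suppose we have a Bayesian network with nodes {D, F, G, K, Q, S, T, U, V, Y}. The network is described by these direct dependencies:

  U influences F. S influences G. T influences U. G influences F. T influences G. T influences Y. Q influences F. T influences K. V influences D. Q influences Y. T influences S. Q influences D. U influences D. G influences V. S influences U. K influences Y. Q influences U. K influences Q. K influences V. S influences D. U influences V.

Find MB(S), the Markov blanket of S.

{D, G, Q, T, U, V}

Pa(S) = {T}.
S has children D, G, U.
Co-parents of S (other parents of its children):
  U: Q, T
  G: T
  D: Q, U, V
Taking the union gives {D, G, Q, T, U, V}.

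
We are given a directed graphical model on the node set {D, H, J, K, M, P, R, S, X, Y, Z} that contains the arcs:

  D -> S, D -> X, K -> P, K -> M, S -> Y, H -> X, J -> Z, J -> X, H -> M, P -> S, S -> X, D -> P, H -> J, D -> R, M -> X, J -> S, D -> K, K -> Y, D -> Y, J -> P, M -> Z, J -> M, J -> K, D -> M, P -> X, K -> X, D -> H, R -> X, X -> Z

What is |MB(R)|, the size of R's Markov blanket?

The Markov blanket of a node is its parents, its children, and the other parents of its children.
Pa(R) = {D}.
Ch(R) = {X}.
Co-parents of R (other parents of its children):
  parents(X) \ {R} = {D, H, J, K, M, P, S}.
MB(R) = {D, H, J, K, M, P, S, X}, which has 8 nodes.

8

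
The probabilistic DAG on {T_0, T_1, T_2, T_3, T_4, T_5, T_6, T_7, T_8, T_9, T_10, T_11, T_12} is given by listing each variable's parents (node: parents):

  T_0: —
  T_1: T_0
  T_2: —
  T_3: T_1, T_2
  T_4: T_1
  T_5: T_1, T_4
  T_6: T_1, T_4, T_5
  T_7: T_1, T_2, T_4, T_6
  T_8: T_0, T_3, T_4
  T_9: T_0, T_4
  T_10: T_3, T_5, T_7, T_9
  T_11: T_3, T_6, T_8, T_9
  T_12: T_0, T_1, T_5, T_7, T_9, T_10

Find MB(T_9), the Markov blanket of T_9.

{T_0, T_1, T_3, T_4, T_5, T_6, T_7, T_8, T_10, T_11, T_12}

By definition, MB(T_9) is built from T_9's parents, T_9's children, and the co-parents of T_9.
T_9's parents: T_0, T_4.
T_9 has children T_10, T_11, T_12.
Parents of each child, excluding T_9:
  T_10 also has parents T_3, T_5, T_7.
  parents(T_11) \ {T_9} = {T_3, T_6, T_8}.
  parents(T_12) \ {T_9} = {T_0, T_1, T_5, T_7, T_10}.
Taking the union gives {T_0, T_1, T_3, T_4, T_5, T_6, T_7, T_8, T_10, T_11, T_12}.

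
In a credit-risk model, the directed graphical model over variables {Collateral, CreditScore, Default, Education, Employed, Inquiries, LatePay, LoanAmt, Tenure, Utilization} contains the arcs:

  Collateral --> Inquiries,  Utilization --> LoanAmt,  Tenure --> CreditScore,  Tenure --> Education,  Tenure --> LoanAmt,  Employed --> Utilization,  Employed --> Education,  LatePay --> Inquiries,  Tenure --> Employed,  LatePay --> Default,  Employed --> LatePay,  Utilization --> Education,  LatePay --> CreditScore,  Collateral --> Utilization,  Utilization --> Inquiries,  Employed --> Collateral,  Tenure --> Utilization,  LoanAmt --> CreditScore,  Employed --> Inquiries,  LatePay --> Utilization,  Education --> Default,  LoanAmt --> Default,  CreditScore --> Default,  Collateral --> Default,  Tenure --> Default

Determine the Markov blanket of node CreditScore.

{Collateral, Default, Education, LatePay, LoanAmt, Tenure}

The Markov blanket of a node is its parents, its children, and the other parents of its children.
Pa(CreditScore) = {LatePay, LoanAmt, Tenure}.
CreditScore has child Default.
Parents of each child, excluding CreditScore:
  Default also has parents Collateral, Education, LatePay, LoanAmt, Tenure.
Union: {LatePay, LoanAmt, Tenure} ∪ {Default} ∪ {Collateral, Education, LatePay, LoanAmt, Tenure} = {Collateral, Default, Education, LatePay, LoanAmt, Tenure}.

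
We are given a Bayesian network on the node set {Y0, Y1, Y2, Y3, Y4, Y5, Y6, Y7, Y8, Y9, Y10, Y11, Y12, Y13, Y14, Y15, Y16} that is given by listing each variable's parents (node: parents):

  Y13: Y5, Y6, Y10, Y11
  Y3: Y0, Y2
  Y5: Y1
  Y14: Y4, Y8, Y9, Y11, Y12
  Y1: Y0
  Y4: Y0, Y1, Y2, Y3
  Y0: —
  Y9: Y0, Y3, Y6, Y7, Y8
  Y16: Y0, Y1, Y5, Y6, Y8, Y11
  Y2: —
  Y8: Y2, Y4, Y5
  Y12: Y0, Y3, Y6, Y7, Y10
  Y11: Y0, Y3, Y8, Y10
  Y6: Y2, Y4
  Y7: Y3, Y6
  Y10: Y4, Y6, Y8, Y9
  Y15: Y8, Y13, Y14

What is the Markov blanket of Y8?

Children of Y8: Y9, Y10, Y11, Y14, Y15, Y16.
Pa(Y8) = {Y2, Y4, Y5}.
Other parents of Y8's children:
  Y9's other parents are Y0, Y3, Y6, Y7.
  Y10's other parents are Y4, Y6, Y9.
  parents(Y11) \ {Y8} = {Y0, Y3, Y10}.
  Y14's other parents are Y4, Y9, Y11, Y12.
  Y15's other parents are Y13, Y14.
  parents(Y16) \ {Y8} = {Y0, Y1, Y5, Y6, Y11}.
So the Markov blanket of Y8 is {Y0, Y1, Y2, Y3, Y4, Y5, Y6, Y7, Y9, Y10, Y11, Y12, Y13, Y14, Y15, Y16}.

{Y0, Y1, Y2, Y3, Y4, Y5, Y6, Y7, Y9, Y10, Y11, Y12, Y13, Y14, Y15, Y16}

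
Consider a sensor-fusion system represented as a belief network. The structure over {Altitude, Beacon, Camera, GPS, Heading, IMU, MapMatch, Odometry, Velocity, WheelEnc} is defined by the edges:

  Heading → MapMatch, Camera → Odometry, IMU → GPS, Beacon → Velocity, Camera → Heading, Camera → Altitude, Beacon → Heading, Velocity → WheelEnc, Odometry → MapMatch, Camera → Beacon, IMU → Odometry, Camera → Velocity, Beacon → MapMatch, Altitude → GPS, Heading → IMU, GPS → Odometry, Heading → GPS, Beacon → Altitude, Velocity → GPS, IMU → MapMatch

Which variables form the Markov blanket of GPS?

{Altitude, Camera, Heading, IMU, Odometry, Velocity}

Pa(GPS) = {Altitude, Heading, IMU, Velocity}.
GPS's children: Odometry.
Co-parents of GPS (other parents of its children):
  Odometry: Camera, IMU
Union: {Altitude, Heading, IMU, Velocity} ∪ {Odometry} ∪ {Camera, IMU} = {Altitude, Camera, Heading, IMU, Odometry, Velocity}.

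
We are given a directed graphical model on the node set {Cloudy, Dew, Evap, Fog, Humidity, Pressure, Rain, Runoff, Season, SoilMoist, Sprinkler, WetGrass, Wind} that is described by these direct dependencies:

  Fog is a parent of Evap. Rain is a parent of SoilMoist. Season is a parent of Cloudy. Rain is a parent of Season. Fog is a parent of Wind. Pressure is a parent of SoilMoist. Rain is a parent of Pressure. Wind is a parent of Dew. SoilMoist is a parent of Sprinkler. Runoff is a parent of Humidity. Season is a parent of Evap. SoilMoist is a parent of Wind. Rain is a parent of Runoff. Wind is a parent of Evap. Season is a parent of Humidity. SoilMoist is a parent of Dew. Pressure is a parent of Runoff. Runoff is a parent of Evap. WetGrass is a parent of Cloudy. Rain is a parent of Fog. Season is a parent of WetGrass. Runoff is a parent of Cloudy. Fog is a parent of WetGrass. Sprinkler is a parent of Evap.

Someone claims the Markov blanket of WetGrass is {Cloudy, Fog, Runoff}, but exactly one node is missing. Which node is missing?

Season

A node's Markov blanket = Pa ∪ Ch ∪ (parents of Ch other than the node itself).
WetGrass's children: Cloudy.
WetGrass has parents Fog, Season.
Parents of each child, excluding WetGrass:
  Cloudy's other parents are Runoff, Season.
MB(WetGrass) = {Cloudy, Fog, Runoff, Season}.
Comparing with the claimed set, Season is missing.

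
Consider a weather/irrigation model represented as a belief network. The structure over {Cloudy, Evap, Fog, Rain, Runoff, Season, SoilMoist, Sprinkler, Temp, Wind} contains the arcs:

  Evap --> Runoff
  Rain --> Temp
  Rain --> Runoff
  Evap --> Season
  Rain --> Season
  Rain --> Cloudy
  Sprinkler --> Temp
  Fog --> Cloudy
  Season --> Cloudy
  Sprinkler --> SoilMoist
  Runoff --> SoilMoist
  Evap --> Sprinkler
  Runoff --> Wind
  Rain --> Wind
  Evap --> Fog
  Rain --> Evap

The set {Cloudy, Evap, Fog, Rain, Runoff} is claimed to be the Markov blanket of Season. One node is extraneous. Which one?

Recall MB(v) = parents ∪ children ∪ spouses, where spouses are the other parents of v's children.
Season's parents: Evap, Rain.
Season has child Cloudy.
Parents of each child, excluding Season:
  Cloudy: Fog, Rain
MB(Season) = {Cloudy, Evap, Fog, Rain}.
Runoff is neither a parent, child, nor co-parent of Season, so it does not belong.

Runoff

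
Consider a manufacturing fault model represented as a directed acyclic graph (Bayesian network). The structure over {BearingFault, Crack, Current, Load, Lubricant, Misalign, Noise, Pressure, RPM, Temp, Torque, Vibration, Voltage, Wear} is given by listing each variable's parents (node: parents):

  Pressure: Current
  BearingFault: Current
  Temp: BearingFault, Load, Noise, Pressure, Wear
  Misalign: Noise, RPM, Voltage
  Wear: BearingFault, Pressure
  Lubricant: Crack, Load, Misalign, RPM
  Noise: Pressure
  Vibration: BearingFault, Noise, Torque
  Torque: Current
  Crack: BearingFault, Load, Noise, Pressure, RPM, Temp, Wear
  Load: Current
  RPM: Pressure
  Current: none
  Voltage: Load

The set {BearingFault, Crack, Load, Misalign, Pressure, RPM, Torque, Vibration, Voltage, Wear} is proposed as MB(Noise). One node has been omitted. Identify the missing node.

Temp

The Markov blanket of a node is its parents, its children, and the other parents of its children.
Pa(Noise) = {Pressure}.
Ch(Noise) = {Crack, Misalign, Temp, Vibration}.
Co-parents of Noise (other parents of its children):
  Temp: BearingFault, Load, Pressure, Wear
  Vibration: BearingFault, Torque
  Crack: BearingFault, Load, Pressure, RPM, Temp, Wear
  Misalign: RPM, Voltage
MB(Noise) = {BearingFault, Crack, Load, Misalign, Pressure, RPM, Temp, Torque, Vibration, Voltage, Wear}.
Comparing with the claimed set, Temp is missing.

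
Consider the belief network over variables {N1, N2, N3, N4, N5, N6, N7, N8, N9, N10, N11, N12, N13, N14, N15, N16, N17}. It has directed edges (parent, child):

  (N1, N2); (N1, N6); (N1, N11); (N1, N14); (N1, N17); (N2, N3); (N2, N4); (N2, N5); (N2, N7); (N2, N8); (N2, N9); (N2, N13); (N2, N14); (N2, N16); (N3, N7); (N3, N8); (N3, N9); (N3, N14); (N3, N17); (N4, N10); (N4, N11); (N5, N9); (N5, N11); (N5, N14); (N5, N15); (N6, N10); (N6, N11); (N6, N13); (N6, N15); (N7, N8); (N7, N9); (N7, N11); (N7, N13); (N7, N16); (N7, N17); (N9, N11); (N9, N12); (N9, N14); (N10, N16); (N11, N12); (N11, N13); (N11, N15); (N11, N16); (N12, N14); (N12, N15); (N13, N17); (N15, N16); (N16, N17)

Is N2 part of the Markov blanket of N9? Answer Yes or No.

Yes

N2 is a parent of N9.
So N2 ∈ MB(N9).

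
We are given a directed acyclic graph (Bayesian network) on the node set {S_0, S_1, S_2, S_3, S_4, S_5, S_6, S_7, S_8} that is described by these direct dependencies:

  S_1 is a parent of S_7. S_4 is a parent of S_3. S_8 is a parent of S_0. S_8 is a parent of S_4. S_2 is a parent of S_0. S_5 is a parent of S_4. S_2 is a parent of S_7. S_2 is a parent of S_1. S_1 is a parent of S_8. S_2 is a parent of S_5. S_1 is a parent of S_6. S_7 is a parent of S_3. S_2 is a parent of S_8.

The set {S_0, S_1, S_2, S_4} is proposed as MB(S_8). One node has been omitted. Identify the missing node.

Recall MB(v) = parents ∪ children ∪ spouses, where spouses are the other parents of v's children.
Pa(S_8) = {S_1, S_2}.
Ch(S_8) = {S_0, S_4}.
For each child, the remaining parents (spouses of S_8):
  S_4: S_5
  S_0: S_2
MB(S_8) = {S_0, S_1, S_2, S_4, S_5}.
Comparing with the claimed set, S_5 is missing.

S_5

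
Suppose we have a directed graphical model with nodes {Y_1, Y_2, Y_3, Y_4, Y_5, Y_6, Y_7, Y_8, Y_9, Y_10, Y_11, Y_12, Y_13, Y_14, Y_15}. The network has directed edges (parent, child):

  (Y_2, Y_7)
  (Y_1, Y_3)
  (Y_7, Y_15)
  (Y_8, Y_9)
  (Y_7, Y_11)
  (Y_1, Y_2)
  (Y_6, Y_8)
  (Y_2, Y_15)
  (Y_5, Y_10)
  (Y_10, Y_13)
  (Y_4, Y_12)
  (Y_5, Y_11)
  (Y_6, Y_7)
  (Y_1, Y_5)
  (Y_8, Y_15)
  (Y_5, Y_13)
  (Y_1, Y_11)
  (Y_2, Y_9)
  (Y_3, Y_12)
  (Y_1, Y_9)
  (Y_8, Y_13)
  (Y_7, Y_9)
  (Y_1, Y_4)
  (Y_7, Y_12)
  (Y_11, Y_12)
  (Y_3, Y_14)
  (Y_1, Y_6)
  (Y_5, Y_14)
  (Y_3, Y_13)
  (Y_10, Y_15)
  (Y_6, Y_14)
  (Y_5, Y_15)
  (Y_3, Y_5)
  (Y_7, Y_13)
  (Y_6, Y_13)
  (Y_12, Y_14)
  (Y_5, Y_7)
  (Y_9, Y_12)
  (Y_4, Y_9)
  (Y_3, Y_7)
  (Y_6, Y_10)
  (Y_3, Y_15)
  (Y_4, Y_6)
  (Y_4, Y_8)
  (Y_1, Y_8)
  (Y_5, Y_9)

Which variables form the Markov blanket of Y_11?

{Y_1, Y_3, Y_4, Y_5, Y_7, Y_9, Y_12}

Children of Y_11: Y_12.
Y_11's parents: Y_1, Y_5, Y_7.
For each child, the remaining parents (spouses of Y_11):
  Y_12 also has parents Y_3, Y_4, Y_7, Y_9.
So the Markov blanket of Y_11 is {Y_1, Y_3, Y_4, Y_5, Y_7, Y_9, Y_12}.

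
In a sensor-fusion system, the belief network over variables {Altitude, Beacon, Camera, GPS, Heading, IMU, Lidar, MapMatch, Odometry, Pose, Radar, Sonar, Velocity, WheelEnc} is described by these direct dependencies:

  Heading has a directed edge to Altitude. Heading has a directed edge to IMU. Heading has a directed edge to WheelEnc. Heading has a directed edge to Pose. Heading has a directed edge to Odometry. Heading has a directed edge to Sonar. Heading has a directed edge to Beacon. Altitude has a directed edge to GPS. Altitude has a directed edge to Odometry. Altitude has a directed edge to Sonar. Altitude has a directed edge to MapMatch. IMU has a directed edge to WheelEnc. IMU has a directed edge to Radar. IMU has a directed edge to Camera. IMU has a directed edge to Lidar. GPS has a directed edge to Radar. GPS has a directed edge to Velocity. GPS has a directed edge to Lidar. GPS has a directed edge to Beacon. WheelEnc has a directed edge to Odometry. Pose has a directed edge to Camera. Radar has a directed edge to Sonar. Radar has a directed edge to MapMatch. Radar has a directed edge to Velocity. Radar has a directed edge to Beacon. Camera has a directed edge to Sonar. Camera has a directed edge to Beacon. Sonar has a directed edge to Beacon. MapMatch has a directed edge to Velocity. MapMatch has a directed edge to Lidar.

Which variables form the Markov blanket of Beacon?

{Camera, GPS, Heading, Radar, Sonar}

Beacon has parents Camera, GPS, Heading, Radar, Sonar.
Beacon's children: none.
With no children, Beacon has no spouses; the co-parent set is empty.
Taking the union gives {Camera, GPS, Heading, Radar, Sonar}.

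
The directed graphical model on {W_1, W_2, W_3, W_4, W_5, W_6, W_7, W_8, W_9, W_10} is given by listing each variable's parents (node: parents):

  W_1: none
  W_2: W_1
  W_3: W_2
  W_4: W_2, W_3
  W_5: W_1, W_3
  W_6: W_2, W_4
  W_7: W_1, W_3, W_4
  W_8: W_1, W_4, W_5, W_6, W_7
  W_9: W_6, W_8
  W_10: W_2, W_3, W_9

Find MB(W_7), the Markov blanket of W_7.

{W_1, W_3, W_4, W_5, W_6, W_8}

The Markov blanket of a node is its parents, its children, and the other parents of its children.
W_7's parents: W_1, W_3, W_4.
W_7 has child W_8.
Co-parents of W_7 (other parents of its children):
  W_8 also has parents W_1, W_4, W_5, W_6.
So the Markov blanket of W_7 is {W_1, W_3, W_4, W_5, W_6, W_8}.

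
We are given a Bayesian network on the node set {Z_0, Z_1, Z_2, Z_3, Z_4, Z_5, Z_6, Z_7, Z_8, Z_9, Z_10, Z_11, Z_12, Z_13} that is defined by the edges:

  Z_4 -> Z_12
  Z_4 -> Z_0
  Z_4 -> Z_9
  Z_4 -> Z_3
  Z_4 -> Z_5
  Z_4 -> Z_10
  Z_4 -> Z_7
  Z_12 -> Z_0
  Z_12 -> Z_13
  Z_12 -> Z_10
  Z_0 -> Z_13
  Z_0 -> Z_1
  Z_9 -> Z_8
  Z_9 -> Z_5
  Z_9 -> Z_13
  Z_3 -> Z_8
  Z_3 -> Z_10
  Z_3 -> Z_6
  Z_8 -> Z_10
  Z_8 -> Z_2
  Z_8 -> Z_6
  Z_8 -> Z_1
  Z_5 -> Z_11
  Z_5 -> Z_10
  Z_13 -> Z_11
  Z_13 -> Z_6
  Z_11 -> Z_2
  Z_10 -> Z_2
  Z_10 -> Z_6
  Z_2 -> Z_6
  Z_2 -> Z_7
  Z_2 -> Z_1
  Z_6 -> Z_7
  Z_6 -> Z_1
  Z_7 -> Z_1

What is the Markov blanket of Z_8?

Recall MB(v) = parents ∪ children ∪ spouses, where spouses are the other parents of v's children.
Z_8's children: Z_1, Z_2, Z_6, Z_10.
Z_8 has parents Z_3, Z_9.
For each child, the remaining parents (spouses of Z_8):
  Z_10: Z_3, Z_4, Z_5, Z_12
  Z_2: Z_10, Z_11
  Z_6: Z_2, Z_3, Z_10, Z_13
  Z_1: Z_0, Z_2, Z_6, Z_7
Taking the union gives {Z_0, Z_1, Z_2, Z_3, Z_4, Z_5, Z_6, Z_7, Z_9, Z_10, Z_11, Z_12, Z_13}.

{Z_0, Z_1, Z_2, Z_3, Z_4, Z_5, Z_6, Z_7, Z_9, Z_10, Z_11, Z_12, Z_13}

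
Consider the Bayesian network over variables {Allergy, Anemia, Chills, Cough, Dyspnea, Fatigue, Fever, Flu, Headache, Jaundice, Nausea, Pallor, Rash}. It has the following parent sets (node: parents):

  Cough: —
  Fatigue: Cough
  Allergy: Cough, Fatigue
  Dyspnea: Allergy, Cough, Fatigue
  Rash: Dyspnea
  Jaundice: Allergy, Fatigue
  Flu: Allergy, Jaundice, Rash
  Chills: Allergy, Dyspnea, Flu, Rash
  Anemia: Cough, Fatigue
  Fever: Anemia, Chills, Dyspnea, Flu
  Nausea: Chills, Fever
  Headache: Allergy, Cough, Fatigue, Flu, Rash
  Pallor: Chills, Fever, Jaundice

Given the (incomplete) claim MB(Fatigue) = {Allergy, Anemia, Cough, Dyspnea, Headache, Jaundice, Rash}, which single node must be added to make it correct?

Flu

Pa(Fatigue) = {Cough}.
Children of Fatigue: Allergy, Anemia, Dyspnea, Headache, Jaundice.
Co-parents of Fatigue (other parents of its children):
  Allergy: Cough
  Dyspnea: Allergy, Cough
  Jaundice: Allergy
  Anemia: Cough
  Headache: Allergy, Cough, Flu, Rash
MB(Fatigue) = {Allergy, Anemia, Cough, Dyspnea, Flu, Headache, Jaundice, Rash}.
Comparing with the claimed set, Flu is missing.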